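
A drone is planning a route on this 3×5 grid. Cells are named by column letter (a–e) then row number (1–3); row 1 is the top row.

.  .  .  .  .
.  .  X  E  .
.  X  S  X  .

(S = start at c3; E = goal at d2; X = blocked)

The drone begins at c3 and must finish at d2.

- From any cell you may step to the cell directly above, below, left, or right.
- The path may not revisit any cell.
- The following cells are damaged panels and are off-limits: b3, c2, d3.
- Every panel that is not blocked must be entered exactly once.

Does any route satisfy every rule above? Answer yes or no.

Cell a3 has only one open neighbour but is neither the start nor the goal, so a Hamiltonian route would have to both enter and leave it through the same neighbour — impossible without revisiting.

no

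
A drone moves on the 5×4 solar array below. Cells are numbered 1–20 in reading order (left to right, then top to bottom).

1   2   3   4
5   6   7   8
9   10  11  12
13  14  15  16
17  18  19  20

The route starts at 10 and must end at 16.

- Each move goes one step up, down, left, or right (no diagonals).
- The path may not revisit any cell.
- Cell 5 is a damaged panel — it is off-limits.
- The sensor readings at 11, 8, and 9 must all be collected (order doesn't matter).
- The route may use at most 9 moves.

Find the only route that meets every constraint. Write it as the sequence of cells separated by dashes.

The 9-move cap with required stops at 11, 8, 9 leaves no slack for detours.
Route from 10: left 1 to 9, down 1 to 13, right 2 to 15, up 2 to 7, right 1 to 8, down 2 to 16 — 9 moves in all.
Check: all required cells visited; 9 ≤ 9 moves.

10 - 9 - 13 - 14 - 15 - 11 - 7 - 8 - 12 - 16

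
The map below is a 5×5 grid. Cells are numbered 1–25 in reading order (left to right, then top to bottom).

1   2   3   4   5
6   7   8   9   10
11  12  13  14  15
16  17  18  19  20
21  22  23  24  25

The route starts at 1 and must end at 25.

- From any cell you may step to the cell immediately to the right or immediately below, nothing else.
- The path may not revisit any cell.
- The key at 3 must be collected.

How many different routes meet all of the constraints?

15

A right/down-only route from 1 to 25 makes exactly 4 down-moves and 4 right-moves in some order.
With no other constraints that would be C(8,4) = 70 routes.
Split at 3 and multiply the segment counts: 1→3: 1; 3→25: 15; product = 15.
That gives 15 routes.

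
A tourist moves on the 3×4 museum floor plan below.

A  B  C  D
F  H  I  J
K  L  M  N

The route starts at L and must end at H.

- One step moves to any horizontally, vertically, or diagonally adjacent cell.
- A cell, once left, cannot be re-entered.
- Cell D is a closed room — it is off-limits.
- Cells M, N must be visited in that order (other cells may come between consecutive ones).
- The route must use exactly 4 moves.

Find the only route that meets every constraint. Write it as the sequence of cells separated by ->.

L -> M -> N -> I -> H

The waypoints must appear in the order M, N, with no cell reused.
Route from L: 2× right (reaching N), up-left to I, left to H — 4 moves in all.
Check: order respected (M at step 1, N at step 2); 4 moves as required.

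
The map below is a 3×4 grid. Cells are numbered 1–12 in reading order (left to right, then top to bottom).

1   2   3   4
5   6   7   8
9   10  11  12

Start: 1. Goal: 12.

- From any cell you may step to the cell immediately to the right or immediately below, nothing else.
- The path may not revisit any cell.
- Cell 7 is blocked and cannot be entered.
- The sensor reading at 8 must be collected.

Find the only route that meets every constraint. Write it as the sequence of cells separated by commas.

Moves only go right or down, so the column and row indices never decrease.
Route from 1: 3× right (reaching 4), 2× down (reaching 12) — 5 moves in all.
Check: all required cells visited.

1, 2, 3, 4, 8, 12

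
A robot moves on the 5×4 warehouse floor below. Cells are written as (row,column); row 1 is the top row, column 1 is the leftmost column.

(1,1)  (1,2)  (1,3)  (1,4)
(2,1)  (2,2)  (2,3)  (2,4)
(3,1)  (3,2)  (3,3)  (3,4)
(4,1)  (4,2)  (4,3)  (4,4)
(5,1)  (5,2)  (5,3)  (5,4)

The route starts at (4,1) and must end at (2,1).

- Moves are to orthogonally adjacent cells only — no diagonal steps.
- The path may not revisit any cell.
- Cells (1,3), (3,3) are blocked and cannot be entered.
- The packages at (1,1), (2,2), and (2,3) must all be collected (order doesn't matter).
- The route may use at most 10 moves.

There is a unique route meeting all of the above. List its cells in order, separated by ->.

(4,1) -> (4,2) -> (4,3) -> (4,4) -> (3,4) -> (2,4) -> (2,3) -> (2,2) -> (1,2) -> (1,1) -> (2,1)

The budget equals the shortest possible length, so every move has to be on a shortest route through the required cells.
Route from (4,1): 3× right (reaching (4,4)), 2× up (reaching (2,4)), 2× left (reaching (2,2)), up to (1,2), left to (1,1), down to (2,1) — 10 moves in all.
Check: all required cells visited; 10 ≤ 10 moves.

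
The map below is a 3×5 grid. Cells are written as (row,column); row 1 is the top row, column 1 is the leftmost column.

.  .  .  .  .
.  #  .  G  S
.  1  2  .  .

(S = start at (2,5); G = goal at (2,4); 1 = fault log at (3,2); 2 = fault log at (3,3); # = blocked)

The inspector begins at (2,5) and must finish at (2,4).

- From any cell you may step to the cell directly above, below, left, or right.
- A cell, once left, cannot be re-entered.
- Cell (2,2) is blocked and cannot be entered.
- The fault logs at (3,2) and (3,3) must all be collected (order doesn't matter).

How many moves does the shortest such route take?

Any route passes through (3,2) and (3,3) in some order between (2,5) and (2,4). Summing Manhattan distances along each leg and taking the cheapest ordering ((2,5) → (3,2) → (3,3) → (2,4)) gives a lower bound of 4 + 1 + 2 = 7 moves.
The shortest route satisfying every rule uses 11 moves: (2,5) → (1,5) → (1,4) → (1,3) → (1,2) → (1,1) → (2,1) → (3,1) → (3,2) → (3,3) → (2,3) → (2,4).
The no-revisit rule (legs can't share cells) pushes the minimum above the 7-move bound; an exhaustive check rules out every length from 7 to 10 (on a 4-connected grid the length of any start-to-goal walk has the same parity as the Manhattan bound, so only lengths 7, 9, 11, … need checking), leaving 11 as the minimum.

11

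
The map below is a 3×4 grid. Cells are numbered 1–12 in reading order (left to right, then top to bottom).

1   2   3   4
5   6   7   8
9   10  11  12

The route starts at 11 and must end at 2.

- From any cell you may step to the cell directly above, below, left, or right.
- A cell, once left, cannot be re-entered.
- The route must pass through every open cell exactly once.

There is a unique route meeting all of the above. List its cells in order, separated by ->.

Need to visit all 12 open cells exactly once, starting at 11 and ending at 2.
Cell 4 has only two open neighbours (8 and 3), so the path must pass straight through it: one of those is the cell it's entered from and the other is where it exits.
Route from 11: right 1 to 12, up 2 to 4, left 1 to 3, down 1 to 7, left 1 to 6, down 1 to 10, left 1 to 9, up 2 to 1, right 1 to 2 — 11 moves in all.
Check: all 12 open cells covered.

11 -> 12 -> 8 -> 4 -> 3 -> 7 -> 6 -> 10 -> 9 -> 5 -> 1 -> 2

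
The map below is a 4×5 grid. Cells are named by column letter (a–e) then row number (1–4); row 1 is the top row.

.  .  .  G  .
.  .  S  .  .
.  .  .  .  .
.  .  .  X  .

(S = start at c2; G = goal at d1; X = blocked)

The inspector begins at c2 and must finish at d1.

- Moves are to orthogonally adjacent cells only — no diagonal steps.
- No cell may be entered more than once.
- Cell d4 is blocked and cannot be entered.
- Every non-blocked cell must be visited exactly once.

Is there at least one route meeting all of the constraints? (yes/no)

no

Cell e4 has only one open neighbour but is neither the start nor the goal, so a Hamiltonian route would have to both enter and leave it through the same neighbour — impossible without revisiting.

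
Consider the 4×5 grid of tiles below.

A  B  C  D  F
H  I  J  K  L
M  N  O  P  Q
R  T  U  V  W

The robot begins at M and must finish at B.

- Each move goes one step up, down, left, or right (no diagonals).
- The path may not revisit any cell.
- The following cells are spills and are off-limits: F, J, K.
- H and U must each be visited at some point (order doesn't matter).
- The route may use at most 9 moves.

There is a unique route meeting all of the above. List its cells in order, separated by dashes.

The 9-move cap with required stops at H, U leaves no slack for detours.
Route from M: down to R, 2× right (reaching U), up to O, left to N, up to I, left to H, up to A, right to B — 9 moves in all.
Check: all required cells visited; 9 ≤ 9 moves.

M - R - T - U - O - N - I - H - A - B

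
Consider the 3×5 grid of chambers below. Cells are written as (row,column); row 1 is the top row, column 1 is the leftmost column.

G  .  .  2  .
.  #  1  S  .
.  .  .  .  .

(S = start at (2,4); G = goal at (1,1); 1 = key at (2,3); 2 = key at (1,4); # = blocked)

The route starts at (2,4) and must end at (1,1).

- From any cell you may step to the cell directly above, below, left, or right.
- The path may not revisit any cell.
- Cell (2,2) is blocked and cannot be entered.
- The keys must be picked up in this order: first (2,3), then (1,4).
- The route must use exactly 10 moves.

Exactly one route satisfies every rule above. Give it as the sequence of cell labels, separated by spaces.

The waypoints must appear in the order (2,3), (1,4), with no cell reused.
Route from (2,4): left 1 to (2,3), down 1 to (3,3), right 2 to (3,5), up 2 to (1,5), left 4 to (1,1) — 10 moves in all.
Check: order respected (1 at step 1, 2 at step 7); 10 moves as required.

(2,4) (2,3) (3,3) (3,4) (3,5) (2,5) (1,5) (1,4) (1,3) (1,2) (1,1)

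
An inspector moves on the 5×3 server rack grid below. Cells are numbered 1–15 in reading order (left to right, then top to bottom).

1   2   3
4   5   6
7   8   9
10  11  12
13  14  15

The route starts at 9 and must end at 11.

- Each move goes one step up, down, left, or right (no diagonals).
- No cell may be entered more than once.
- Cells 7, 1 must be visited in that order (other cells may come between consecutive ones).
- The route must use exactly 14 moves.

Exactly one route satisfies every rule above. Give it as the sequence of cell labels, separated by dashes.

9 - 12 - 15 - 14 - 13 - 10 - 7 - 4 - 1 - 2 - 3 - 6 - 5 - 8 - 11

The waypoints must appear in the order 7, 1, with no cell reused.
Route from 9: down 2 to 15, left 2 to 13, up 4 to 1, right 2 to 3, down 1 to 6, left 1 to 5, down 2 to 11 — 14 moves in all.
Check: order respected (7 at step 6, 1 at step 8); 14 moves as required.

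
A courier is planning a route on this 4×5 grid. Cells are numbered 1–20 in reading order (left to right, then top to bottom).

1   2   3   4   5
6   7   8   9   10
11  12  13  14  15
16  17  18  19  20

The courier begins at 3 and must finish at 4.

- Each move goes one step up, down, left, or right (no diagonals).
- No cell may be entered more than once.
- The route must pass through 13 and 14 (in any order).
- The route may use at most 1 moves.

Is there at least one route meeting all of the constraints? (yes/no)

no

Even ignoring the no-revisit rule, getting from 3 to 4, taking the cheapest ordering 3 → 13 → 14 → 4 needs at least 2 + 1 + 2 = 5 moves (Manhattan distance per leg), which exceeds the 1-move limit.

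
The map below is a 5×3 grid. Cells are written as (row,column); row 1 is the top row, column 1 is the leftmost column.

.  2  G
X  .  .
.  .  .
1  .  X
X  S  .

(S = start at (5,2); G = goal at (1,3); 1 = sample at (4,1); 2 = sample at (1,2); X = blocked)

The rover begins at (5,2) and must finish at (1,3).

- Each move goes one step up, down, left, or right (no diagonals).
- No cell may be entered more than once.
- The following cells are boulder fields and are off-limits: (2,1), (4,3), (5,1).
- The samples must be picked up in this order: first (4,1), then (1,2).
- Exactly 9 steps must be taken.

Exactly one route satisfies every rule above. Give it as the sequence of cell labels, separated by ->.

(5,2) -> (4,2) -> (4,1) -> (3,1) -> (3,2) -> (3,3) -> (2,3) -> (2,2) -> (1,2) -> (1,3)

The waypoints must appear in the order (4,1), (1,2), with no cell reused.
Route from (5,2): up to (4,2), left to (4,1), up to (3,1), 2× right (reaching (3,3)), up to (2,3), left to (2,2), up to (1,2), right to (1,3) — 9 moves in all.
Check: order respected (1 at step 2, 2 at step 8); 9 moves as required.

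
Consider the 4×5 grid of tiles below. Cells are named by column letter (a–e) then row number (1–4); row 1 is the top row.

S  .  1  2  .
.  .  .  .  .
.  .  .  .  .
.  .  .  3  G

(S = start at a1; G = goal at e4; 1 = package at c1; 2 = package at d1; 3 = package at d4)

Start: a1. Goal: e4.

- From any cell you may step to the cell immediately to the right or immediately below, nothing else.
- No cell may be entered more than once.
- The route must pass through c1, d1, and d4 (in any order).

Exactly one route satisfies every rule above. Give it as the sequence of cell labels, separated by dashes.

a1 - b1 - c1 - d1 - d2 - d3 - d4 - e4

Moves only go right or down, so the column and row indices never decrease.
Route from a1: right 3 to d1, down 3 to d4, right 1 to e4 — 7 moves in all.
Check: all required cells visited.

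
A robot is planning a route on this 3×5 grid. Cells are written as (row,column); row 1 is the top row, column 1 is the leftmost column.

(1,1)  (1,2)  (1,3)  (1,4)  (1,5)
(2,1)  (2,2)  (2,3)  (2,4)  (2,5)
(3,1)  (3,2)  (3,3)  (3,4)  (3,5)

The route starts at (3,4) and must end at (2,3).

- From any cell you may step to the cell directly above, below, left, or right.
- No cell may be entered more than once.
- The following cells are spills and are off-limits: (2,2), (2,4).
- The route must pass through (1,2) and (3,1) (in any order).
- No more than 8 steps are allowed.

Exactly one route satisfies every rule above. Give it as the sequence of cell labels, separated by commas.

(3,4), (3,3), (3,2), (3,1), (2,1), (1,1), (1,2), (1,3), (2,3)

Any route must reach (1,2) and (3,1) and still end at (2,3) within 8 moves, so the order of the required stops is forced.
Route from (3,4): 3× left (reaching (3,1)), 2× up (reaching (1,1)), 2× right (reaching (1,3)), down to (2,3) — 8 moves in all.
Check: all required cells visited; 8 ≤ 8 moves.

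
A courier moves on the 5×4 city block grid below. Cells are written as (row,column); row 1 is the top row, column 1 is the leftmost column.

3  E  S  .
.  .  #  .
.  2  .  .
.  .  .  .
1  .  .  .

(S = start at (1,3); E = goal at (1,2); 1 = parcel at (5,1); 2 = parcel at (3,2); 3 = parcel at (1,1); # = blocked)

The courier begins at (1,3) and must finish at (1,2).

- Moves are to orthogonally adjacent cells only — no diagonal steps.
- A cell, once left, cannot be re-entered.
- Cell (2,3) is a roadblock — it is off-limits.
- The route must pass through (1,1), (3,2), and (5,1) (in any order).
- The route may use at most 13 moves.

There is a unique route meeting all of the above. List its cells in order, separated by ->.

Any route must reach (1,1), (3,2), and (5,1) and still end at (1,2) within 13 moves, so the order of the required stops is forced.
Route from (1,3): right to (1,4), 2× down (reaching (3,4)), 2× left (reaching (3,2)), 2× down (reaching (5,2)), left to (5,1), 4× up (reaching (1,1)), right to (1,2) — 13 moves in all.
Check: all required cells visited; 13 ≤ 13 moves.

(1,3) -> (1,4) -> (2,4) -> (3,4) -> (3,3) -> (3,2) -> (4,2) -> (5,2) -> (5,1) -> (4,1) -> (3,1) -> (2,1) -> (1,1) -> (1,2)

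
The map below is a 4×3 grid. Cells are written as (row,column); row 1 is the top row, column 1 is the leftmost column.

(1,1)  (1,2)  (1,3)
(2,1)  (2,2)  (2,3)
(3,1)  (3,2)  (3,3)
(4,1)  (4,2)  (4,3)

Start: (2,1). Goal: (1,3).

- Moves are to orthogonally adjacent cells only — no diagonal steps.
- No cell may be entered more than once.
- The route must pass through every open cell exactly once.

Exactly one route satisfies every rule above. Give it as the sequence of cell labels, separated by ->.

(2,1) -> (1,1) -> (1,2) -> (2,2) -> (3,2) -> (3,1) -> (4,1) -> (4,2) -> (4,3) -> (3,3) -> (2,3) -> (1,3)

Need to visit all 12 open cells exactly once, starting at (2,1) and ending at (1,3).
Cell (1,1) has only two open neighbours ((2,1) and (1,2)), so the path must pass straight through it: one of those is the cell it's entered from and the other is where it exits.
Route from (2,1): up 1 to (1,1), right 1 to (1,2), down 2 to (3,2), left 1 to (3,1), down 1 to (4,1), right 2 to (4,3), up 3 to (1,3) — 11 moves in all.
Check: all 12 open cells covered.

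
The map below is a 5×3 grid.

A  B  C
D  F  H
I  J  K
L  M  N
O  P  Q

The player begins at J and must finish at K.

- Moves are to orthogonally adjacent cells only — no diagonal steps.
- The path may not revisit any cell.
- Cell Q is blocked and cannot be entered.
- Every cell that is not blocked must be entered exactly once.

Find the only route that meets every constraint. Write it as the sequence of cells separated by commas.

J, F, H, C, B, A, D, I, L, O, P, M, N, K

Need to visit all 14 open cells exactly once, starting at J and ending at K.
Cell C has only two open neighbours (H and B), so the path must pass straight through it: one of those is the cell it's entered from and the other is where it exits.
Route from J: up to F, right to H, up to C, 2× left (reaching A), 4× down (reaching O), right to P, up to M, right to N, up to K — 13 moves in all.
Check: all 14 open cells covered.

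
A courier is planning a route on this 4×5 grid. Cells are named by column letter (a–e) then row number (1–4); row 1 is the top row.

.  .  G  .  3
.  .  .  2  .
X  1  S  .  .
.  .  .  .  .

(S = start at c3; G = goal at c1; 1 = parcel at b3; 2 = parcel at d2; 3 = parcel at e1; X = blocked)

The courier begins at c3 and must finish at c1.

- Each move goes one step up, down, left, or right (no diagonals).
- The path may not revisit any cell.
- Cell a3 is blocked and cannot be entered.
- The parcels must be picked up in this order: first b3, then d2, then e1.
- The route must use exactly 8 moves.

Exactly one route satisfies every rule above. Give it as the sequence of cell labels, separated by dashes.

The waypoints must appear in the order b3, d2, e1, with no cell reused.
Route from c3: left 1 to b3, up 1 to b2, right 3 to e2, up 1 to e1, left 2 to c1 — 8 moves in all.
Check: order respected (1 at step 1, 2 at step 4, 3 at step 6); 8 moves as required.

c3 - b3 - b2 - c2 - d2 - e2 - e1 - d1 - c1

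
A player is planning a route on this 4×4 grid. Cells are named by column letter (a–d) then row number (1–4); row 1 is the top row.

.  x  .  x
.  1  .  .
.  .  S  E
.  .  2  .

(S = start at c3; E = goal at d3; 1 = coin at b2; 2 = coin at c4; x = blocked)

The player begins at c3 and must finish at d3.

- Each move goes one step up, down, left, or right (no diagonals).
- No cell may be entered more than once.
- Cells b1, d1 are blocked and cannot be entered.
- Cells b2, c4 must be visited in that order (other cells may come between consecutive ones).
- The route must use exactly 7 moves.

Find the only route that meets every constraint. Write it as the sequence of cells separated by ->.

c3 -> c2 -> b2 -> b3 -> b4 -> c4 -> d4 -> d3

The waypoints must appear in the order b2, c4, with no cell reused.
Route from c3: up 1 to c2, left 1 to b2, down 2 to b4, right 2 to d4, up 1 to d3 — 7 moves in all.
Check: order respected (1 at step 2, 2 at step 5); 7 moves as required.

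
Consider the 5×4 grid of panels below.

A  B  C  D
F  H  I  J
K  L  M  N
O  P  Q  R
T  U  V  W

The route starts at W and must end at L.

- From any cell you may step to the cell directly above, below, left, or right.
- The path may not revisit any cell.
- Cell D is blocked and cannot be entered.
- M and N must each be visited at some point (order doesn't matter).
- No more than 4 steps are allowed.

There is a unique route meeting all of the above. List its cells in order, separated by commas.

W, R, N, M, L

The budget equals the shortest possible length, so every move has to be on a shortest route through the required cells.
Route from W: 2× up (reaching N), 2× left (reaching L) — 4 moves in all.
Check: all required cells visited; 4 ≤ 4 moves.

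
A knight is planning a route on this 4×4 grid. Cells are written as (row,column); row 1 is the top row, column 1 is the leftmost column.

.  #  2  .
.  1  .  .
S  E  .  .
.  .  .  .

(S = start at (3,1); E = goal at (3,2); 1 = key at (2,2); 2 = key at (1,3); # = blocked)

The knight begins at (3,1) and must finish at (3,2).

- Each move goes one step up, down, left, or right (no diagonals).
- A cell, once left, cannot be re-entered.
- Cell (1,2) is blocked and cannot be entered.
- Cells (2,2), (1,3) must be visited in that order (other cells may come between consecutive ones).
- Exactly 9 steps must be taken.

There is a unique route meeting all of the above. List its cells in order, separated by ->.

The waypoints must appear in the order (2,2), (1,3), with no cell reused.
Route from (3,1): up to (2,1), 2× right (reaching (2,3)), up to (1,3), right to (1,4), 2× down (reaching (3,4)), 2× left (reaching (3,2)) — 9 moves in all.
Check: order respected (1 at step 2, 2 at step 4); 9 moves as required.

(3,1) -> (2,1) -> (2,2) -> (2,3) -> (1,3) -> (1,4) -> (2,4) -> (3,4) -> (3,3) -> (3,2)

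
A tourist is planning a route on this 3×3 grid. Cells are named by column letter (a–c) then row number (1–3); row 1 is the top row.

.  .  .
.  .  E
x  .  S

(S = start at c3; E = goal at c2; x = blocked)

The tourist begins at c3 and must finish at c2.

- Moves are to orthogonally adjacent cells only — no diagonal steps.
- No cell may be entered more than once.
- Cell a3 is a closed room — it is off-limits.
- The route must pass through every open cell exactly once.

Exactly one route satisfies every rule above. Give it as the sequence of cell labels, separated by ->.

c3 -> b3 -> b2 -> a2 -> a1 -> b1 -> c1 -> c2

Need to visit all 8 open cells exactly once, starting at c3 and ending at c2.
Cell a1 has only two open neighbours (a2 and b1), so the path must pass straight through it: one of those is the cell it's entered from and the other is where it exits.
Route from c3: left to b3, up to b2, left to a2, up to a1, 2× right (reaching c1), down to c2 — 7 moves in all.
Check: all 8 open cells covered.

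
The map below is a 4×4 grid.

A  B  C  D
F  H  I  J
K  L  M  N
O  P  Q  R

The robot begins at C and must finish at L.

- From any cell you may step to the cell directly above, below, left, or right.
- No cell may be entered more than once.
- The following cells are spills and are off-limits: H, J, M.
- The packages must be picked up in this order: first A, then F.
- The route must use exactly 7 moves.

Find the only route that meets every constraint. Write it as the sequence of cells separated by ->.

The waypoints must appear in the order A, F, with no cell reused.
Route from C: left 2 to A, down 3 to O, right 1 to P, up 1 to L — 7 moves in all.
Check: order respected (A at step 2, F at step 3); 7 moves as required.

C -> B -> A -> F -> K -> O -> P -> L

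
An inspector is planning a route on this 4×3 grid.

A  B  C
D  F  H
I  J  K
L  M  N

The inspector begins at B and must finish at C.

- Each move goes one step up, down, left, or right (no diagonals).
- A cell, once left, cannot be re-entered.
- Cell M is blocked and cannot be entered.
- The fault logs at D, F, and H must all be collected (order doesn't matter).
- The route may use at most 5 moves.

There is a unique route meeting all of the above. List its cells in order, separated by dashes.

B - A - D - F - H - C

The budget equals the shortest possible length, so every move has to be on a shortest route through the required cells.
Route from B: left 1 to A, down 1 to D, right 2 to H, up 1 to C — 5 moves in all.
Check: all required cells visited; 5 ≤ 5 moves.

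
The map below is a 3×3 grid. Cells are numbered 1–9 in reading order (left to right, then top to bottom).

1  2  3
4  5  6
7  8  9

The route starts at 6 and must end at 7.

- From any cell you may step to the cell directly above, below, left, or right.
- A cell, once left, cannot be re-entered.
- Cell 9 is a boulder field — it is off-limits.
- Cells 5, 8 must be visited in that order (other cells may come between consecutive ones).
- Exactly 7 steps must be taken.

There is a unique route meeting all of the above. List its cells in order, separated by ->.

6 -> 3 -> 2 -> 1 -> 4 -> 5 -> 8 -> 7

The waypoints must appear in the order 5, 8, with no cell reused.
Route from 6: up to 3, 2× left (reaching 1), down to 4, right to 5, down to 8, left to 7 — 7 moves in all.
Check: order respected (5 at step 5, 8 at step 6); 7 moves as required.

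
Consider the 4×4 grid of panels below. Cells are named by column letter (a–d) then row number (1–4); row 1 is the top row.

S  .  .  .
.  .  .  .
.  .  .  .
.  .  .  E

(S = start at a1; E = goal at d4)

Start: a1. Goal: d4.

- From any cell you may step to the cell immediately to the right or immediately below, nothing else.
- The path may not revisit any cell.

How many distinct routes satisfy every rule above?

A right/down-only route from a1 to d4 makes exactly 3 down-moves and 3 right-moves in some order.
With no other constraints that would be C(6,3) = 20 routes.
That gives 20 routes.

20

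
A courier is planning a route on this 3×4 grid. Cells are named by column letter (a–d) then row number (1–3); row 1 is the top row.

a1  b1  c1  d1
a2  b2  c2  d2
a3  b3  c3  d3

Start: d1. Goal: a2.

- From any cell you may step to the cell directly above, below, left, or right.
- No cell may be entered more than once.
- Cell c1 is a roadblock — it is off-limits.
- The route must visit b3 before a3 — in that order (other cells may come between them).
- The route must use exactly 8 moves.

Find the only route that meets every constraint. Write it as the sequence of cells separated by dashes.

The waypoints must appear in the order b3, a3, with no cell reused.
Route from d1: 2× down (reaching d3), left to c3, up to c2, left to b2, down to b3, left to a3, up to a2 — 8 moves in all.
Check: order respected (b3 at step 6, a3 at step 7); 8 moves as required.

d1 - d2 - d3 - c3 - c2 - b2 - b3 - a3 - a2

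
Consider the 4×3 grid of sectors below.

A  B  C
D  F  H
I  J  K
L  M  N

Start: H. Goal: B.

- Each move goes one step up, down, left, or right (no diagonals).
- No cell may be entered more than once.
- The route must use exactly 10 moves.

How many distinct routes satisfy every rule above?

2

Need simple routes of exactly 10 moves from H to B (Manhattan distance 2, so 4 moves are spent on a detour and 4 undoing it).
Enumerating: H K N M L I J F D A B | H F J K N M L I D A B.
That gives 2 routes.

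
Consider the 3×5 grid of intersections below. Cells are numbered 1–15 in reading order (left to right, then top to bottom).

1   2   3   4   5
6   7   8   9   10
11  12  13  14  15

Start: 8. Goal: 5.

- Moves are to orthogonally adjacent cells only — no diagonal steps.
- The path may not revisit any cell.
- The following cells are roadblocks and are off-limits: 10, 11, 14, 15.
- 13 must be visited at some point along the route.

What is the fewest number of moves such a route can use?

Any route passes through 13 somewhere between 8 and 5. Summing Manhattan distances along the two legs (8 → 13 → 5) gives a lower bound of 1 + 4 = 5 moves.
The shortest route satisfying every rule uses 7 moves: 8 → 13 → 12 → 7 → 2 → 3 → 4 → 5.
The no-revisit rule (legs can't share cells) pushes the minimum above the 5-move bound; an exhaustive check rules out every length from 5 to 6, leaving 7 as the minimum.

7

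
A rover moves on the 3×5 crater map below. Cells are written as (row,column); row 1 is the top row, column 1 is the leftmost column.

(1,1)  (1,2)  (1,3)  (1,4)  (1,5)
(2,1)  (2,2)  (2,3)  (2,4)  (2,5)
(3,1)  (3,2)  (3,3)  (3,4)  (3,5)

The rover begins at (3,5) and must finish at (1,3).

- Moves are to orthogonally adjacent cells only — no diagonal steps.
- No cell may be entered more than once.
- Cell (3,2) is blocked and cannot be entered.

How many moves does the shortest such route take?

The Manhattan distance from (3,5) to (1,3) is |3−1| + |5−3| = 4, so at least 4 moves are needed.
A route of 4 moves achieves this: (3,5) → (2,5) → (1,5) → (1,4) → (1,3).
Since 4 matches the lower bound, it is optimal.

4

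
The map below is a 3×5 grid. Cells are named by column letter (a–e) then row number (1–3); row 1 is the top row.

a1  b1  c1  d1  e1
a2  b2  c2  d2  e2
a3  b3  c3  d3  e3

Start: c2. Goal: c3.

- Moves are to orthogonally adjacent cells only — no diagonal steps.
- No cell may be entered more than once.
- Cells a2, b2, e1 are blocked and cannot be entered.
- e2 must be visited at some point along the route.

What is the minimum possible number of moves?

5

Any route passes through e2 somewhere between c2 and c3. Summing Manhattan distances along the two legs (c2 → e2 → c3) gives a lower bound of 2 + 3 = 5 moves.
A route of 5 moves achieves this: c2 → d2 → e2 → e3 → d3 → c3.
Since 5 matches the lower bound, it is optimal.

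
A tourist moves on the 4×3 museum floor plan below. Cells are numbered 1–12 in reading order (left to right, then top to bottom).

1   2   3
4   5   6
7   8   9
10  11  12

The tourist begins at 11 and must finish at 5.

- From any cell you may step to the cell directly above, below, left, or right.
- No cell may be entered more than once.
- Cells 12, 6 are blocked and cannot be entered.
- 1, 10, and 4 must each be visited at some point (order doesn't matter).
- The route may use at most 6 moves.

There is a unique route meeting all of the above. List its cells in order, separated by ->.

The budget equals the shortest possible length, so every move has to be on a shortest route through the required cells.
Route from 11: left 1 to 10, up 3 to 1, right 1 to 2, down 1 to 5 — 6 moves in all.
Check: all required cells visited; 6 ≤ 6 moves.

11 -> 10 -> 7 -> 4 -> 1 -> 2 -> 5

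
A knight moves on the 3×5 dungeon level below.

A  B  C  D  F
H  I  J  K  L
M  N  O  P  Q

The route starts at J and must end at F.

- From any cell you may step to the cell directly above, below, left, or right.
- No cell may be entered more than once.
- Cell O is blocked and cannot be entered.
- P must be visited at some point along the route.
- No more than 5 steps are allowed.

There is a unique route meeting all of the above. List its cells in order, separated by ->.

Any route must reach P and still end at F within 5 moves, so the order of the required stops is forced.
Route from J: right 1 to K, down 1 to P, right 1 to Q, up 2 to F — 5 moves in all.
Check: all required cells visited; 5 ≤ 5 moves.

J -> K -> P -> Q -> L -> F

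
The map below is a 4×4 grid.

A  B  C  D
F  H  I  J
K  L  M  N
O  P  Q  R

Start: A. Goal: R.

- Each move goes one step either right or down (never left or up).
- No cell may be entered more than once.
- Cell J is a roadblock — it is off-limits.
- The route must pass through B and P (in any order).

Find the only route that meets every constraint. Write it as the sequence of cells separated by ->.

Moves only go right or down, so the column and row indices never decrease.
Route from A: right 1 to B, down 3 to P, right 2 to R — 6 moves in all.
Check: all required cells visited.

A -> B -> H -> L -> P -> Q -> R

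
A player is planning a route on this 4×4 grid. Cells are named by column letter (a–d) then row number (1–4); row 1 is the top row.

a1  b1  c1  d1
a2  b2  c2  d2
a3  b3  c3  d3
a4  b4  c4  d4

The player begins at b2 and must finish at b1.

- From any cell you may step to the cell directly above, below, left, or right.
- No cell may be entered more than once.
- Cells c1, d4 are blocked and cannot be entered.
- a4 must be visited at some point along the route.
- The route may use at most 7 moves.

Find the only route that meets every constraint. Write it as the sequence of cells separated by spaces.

b2 b3 b4 a4 a3 a2 a1 b1

The budget equals the shortest possible length, so every move has to be on a shortest route through the required cells.
Route from b2: down 2 to b4, left 1 to a4, up 3 to a1, right 1 to b1 — 7 moves in all.
Check: all required cells visited; 7 ≤ 7 moves.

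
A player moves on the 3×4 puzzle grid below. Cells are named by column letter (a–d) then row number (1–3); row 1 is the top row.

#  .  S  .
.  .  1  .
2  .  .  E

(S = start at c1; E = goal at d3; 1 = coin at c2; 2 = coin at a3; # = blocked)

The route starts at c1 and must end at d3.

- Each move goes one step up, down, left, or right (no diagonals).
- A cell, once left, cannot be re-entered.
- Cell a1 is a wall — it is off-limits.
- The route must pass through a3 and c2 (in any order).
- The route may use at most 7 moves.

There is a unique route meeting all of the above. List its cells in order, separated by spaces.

Any route must reach a3 and c2 and still end at d3 within 7 moves, so the order of the required stops is forced.
Route from c1: down to c2, 2× left (reaching a2), down to a3, 3× right (reaching d3) — 7 moves in all.
Check: all required cells visited; 7 ≤ 7 moves.

c1 c2 b2 a2 a3 b3 c3 d3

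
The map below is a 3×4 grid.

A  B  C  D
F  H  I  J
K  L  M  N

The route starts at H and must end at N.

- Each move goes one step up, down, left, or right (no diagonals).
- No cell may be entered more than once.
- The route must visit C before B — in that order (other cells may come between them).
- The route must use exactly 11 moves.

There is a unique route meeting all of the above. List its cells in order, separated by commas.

The waypoints must appear in the order C, B, with no cell reused.
Route from H: right 2 to J, up 1 to D, left 3 to A, down 2 to K, right 3 to N — 11 moves in all.
Check: order respected (C at step 4, B at step 5); 11 moves as required.

H, I, J, D, C, B, A, F, K, L, M, N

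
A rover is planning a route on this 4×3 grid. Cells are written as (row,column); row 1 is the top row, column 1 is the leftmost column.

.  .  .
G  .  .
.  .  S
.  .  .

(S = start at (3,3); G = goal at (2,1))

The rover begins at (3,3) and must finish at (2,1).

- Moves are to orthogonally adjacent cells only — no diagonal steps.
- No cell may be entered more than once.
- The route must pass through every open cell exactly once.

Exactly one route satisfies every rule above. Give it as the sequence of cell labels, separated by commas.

Need to visit all 12 open cells exactly once, starting at (3,3) and ending at (2,1).
Cell (4,3) has only two open neighbours ((3,3) and (4,2)), so the path must pass straight through it: one of those is the cell it's entered from and the other is where it exits.
Route from (3,3): down 1 to (4,3), left 2 to (4,1), up 1 to (3,1), right 1 to (3,2), up 1 to (2,2), right 1 to (2,3), up 1 to (1,3), left 2 to (1,1), down 1 to (2,1) — 11 moves in all.
Check: all 12 open cells covered.

(3,3), (4,3), (4,2), (4,1), (3,1), (3,2), (2,2), (2,3), (1,3), (1,2), (1,1), (2,1)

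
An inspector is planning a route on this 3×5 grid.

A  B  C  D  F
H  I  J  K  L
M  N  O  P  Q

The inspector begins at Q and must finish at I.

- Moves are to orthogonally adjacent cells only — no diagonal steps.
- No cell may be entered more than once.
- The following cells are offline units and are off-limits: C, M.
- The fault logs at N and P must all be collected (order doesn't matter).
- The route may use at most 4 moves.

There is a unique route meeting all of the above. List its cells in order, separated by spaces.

The budget equals the shortest possible length, so every move has to be on a shortest route through the required cells.
Route from Q: left 3 to N, up 1 to I — 4 moves in all.
Check: all required cells visited; 4 ≤ 4 moves.

Q P O N I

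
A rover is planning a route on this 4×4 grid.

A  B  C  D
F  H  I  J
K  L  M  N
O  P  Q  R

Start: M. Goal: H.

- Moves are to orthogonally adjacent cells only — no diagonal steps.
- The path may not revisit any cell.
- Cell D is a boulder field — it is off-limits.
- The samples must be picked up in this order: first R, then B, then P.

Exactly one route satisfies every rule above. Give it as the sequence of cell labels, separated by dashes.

The waypoints must appear in the order R, B, P, with no cell reused.
Route from M: down to Q, right to R, 2× up (reaching J), left to I, up to C, 2× left (reaching A), 3× down (reaching O), right to P, 2× up (reaching H) — 14 moves in all.
Check: order respected (R at step 2, B at step 7, P at step 12).

M - Q - R - N - J - I - C - B - A - F - K - O - P - L - H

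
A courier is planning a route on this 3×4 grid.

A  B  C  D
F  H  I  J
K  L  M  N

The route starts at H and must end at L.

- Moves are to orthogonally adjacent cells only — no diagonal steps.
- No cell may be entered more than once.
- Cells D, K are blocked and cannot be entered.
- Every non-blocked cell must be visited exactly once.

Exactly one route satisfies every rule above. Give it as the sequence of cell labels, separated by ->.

Need to visit all 10 open cells exactly once, starting at H and ending at L.
Route from H: left 1 to F, up 1 to A, right 2 to C, down 1 to I, right 1 to J, down 1 to N, left 2 to L — 9 moves in all.
Check: all 10 open cells covered.

H -> F -> A -> B -> C -> I -> J -> N -> M -> L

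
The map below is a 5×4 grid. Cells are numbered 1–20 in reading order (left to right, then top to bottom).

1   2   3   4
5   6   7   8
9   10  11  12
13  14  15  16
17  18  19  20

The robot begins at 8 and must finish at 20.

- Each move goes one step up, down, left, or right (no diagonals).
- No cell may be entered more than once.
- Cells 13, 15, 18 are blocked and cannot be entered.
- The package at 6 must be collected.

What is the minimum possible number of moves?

Any route passes through 6 somewhere between 8 and 20. Summing Manhattan distances along the two legs (8 → 6 → 20) gives a lower bound of 2 + 5 = 7 moves.
A route of 7 moves achieves this: 8 → 7 → 6 → 10 → 11 → 12 → 16 → 20.
Since 7 matches the lower bound, it is optimal.

7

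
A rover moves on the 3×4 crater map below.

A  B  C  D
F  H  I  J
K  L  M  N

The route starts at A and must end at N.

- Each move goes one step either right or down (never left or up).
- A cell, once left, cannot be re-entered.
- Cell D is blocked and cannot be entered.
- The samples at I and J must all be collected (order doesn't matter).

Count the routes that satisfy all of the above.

3

A right/down-only route from A to N makes exactly 2 down-moves and 3 right-moves in some order.
With no other constraints that would be C(5,2) = 10 routes.
A monotone route can only reach the required cells in the order I, J, so split there and multiply the segment counts (each segment already excludes blocked cells): A→I: 3; I→J: 1; J→N: 1; product = 3.
That gives 3 routes.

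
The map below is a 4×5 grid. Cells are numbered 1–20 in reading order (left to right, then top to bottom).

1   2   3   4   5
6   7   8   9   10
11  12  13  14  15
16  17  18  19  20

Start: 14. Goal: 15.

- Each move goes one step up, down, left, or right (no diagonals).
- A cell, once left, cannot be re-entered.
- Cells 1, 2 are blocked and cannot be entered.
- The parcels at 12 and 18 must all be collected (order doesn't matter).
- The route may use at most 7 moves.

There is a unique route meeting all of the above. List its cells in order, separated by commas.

Any route must reach 12 and 18 and still end at 15 within 7 moves, so the order of the required stops is forced.
Route from 14: 2× left (reaching 12), down to 17, 3× right (reaching 20), up to 15 — 7 moves in all.
Check: all required cells visited; 7 ≤ 7 moves.

14, 13, 12, 17, 18, 19, 20, 15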